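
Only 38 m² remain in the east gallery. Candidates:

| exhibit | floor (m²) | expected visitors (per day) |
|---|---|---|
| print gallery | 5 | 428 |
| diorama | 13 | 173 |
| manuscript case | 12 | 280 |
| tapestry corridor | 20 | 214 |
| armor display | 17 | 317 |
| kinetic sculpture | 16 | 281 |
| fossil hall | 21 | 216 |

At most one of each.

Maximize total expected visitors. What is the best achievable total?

1026

Ranking by ratio (expected visitors/m²): print gallery 85.60, manuscript case 23.33, armor display 18.65.
Taking the top-ratio exhibits first gives print gallery + manuscript case + armor display for 1025 (34 m²).
Dropping manuscript case frees 12 m²; slotting in kinetic sculpture (16 m²) lifts the total to 1026 at 38 m².
Runner-up print gallery + manuscript case + armor display tops out at 1025.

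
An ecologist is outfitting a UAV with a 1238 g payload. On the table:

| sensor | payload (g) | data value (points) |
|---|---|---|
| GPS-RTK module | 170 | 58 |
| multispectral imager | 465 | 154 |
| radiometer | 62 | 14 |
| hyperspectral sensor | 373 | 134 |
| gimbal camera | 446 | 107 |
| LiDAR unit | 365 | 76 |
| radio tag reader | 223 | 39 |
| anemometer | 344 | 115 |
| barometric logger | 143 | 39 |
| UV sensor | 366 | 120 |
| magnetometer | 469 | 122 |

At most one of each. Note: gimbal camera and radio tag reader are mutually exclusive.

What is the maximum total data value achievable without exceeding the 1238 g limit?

408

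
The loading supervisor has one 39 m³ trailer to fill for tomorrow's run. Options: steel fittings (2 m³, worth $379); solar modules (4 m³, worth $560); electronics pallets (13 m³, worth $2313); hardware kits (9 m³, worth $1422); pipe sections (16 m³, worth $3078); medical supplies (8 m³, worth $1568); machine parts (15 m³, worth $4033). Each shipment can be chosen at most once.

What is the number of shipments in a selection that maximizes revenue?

The maximum revenue within 39 m³ is 8679.
One optimal bundle: pipe sections + medical supplies + machine parts (39 m³).
Every optimal selection uses 3 shipments.

3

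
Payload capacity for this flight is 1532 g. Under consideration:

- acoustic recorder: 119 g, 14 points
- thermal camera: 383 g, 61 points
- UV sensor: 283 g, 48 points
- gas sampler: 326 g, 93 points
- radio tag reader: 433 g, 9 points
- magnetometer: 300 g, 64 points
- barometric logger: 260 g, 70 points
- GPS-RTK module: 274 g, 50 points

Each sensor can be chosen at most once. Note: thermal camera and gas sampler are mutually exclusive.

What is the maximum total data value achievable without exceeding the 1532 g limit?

325

Ranking by ratio (data value/g): gas sampler 0.29, barometric logger 0.27, magnetometer 0.21.
The ratio ordering already packs tightly: UV sensor + gas sampler + magnetometer + barometric logger + GPS-RTK module, 1443 g, 325.
That's the maximum — no feasible swap from here does better than 325.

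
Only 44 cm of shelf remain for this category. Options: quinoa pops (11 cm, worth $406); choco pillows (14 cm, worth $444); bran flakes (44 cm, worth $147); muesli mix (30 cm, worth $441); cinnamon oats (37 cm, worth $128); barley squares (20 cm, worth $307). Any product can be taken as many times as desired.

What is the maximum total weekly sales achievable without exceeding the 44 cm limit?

1624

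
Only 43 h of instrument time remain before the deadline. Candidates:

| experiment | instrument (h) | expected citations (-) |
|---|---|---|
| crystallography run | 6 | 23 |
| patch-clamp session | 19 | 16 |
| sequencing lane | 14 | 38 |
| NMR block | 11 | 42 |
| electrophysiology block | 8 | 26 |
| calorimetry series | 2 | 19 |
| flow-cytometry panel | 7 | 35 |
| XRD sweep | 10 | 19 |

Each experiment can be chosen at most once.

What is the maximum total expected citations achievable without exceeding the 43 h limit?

Filling by ratio: crystallography run + NMR block + electrophysiology block + calorimetry series + flow-cytometry panel for 145, with 9 h left unused.
Dropping crystallography run frees 6 h; slotting in sequencing lane (14 h) lifts the total to 160 at 42 h.
Nothing else within 43 h beats 160.

160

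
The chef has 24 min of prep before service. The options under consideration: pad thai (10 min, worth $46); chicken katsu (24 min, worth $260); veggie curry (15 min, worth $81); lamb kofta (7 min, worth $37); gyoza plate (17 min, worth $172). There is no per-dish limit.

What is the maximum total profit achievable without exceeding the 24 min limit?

260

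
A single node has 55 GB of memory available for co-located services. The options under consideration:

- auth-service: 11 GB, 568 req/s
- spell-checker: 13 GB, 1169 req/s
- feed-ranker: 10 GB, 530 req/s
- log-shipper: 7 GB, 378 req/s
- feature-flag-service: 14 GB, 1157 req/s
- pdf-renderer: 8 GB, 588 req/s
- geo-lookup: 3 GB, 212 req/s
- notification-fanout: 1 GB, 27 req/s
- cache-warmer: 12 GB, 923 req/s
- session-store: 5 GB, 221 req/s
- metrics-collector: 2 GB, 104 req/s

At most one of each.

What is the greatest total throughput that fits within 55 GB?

4270

By throughput per GB: spell-checker 89.92, feature-flag-service 82.64, cache-warmer 76.92, pdf-renderer 73.50 lead.
Greedy by ratio would take spell-checker + feature-flag-service + pdf-renderer + geo-lookup + notification-fanout + cache-warmer + metrics-collector: 53 GB used, total 4180.
The 3 GB tied up in notification-fanout and metrics-collector is better spent on session-store — total rises to 4270 (55 GB).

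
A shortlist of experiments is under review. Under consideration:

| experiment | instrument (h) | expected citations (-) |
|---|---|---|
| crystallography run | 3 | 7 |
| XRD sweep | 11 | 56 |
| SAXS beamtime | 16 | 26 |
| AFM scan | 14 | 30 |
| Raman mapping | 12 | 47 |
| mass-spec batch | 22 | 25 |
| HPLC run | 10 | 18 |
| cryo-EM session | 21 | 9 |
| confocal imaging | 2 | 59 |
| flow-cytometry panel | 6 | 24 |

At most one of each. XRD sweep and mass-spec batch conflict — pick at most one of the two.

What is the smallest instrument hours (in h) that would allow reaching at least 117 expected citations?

16

Minimise h subject to total expected citations ≥ 117.
crystallography run + XRD sweep + confocal imaging reaches 122 using 16 h.
Below 16 h the best achievable stays under 117.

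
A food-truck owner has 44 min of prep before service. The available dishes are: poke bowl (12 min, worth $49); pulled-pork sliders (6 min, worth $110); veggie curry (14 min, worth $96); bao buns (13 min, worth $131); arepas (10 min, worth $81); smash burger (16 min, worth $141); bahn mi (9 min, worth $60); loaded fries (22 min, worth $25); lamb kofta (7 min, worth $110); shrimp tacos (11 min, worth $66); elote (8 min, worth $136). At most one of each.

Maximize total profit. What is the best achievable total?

568

Ranking by ratio (profit/min): pulled-pork sliders 18.33, elote 17.00, lamb kofta 15.71.
The ratio ordering already packs tightly: pulled-pork sliders + bao buns + arepas + lamb kofta + elote, 44 min, 568.
Runner-up pulled-pork sliders + bao buns + bahn mi + lamb kofta + elote tops out at 547.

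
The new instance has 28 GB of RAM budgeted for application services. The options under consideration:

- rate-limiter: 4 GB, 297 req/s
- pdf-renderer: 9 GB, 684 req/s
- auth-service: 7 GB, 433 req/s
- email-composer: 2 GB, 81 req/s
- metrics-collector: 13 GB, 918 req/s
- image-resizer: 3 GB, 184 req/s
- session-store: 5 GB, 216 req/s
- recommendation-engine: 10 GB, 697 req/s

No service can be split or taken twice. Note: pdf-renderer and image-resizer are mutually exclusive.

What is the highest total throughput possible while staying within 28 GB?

Density check — pdf-renderer 76.00, rate-limiter 74.25, metrics-collector 70.62 are the best per GB.
Best packing: rate-limiter + pdf-renderer + email-composer + metrics-collector — 28 GB, 1980 total.
Next best is rate-limiter + metrics-collector + recommendation-engine at 1912 (27 GB) — short by 68.

1980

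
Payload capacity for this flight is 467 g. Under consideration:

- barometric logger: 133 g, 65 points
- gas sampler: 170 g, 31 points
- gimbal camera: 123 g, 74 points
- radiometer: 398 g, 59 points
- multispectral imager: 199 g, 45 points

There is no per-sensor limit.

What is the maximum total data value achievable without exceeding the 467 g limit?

222

Taking 3×gimbal camera: 369 g used, 222 in data value.
Nothing else within 467 g beats 222.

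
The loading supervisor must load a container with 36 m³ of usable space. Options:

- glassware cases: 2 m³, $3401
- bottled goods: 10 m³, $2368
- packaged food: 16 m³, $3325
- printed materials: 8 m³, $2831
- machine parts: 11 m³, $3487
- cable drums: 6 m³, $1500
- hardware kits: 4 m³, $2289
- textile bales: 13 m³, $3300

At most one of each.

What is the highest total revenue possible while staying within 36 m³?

14376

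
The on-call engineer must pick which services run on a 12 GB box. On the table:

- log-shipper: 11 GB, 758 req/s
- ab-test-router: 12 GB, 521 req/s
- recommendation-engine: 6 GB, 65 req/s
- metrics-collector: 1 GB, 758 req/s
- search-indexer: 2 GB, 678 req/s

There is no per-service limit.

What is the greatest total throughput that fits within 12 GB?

9096

Taking 12×metrics-collector: 12 GB used, 9096 in throughput.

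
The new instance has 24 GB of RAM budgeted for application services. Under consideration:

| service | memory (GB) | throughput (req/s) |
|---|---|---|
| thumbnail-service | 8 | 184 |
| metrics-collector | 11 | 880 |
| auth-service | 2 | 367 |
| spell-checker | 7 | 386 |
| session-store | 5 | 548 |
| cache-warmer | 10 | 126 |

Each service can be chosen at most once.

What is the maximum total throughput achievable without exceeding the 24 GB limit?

1814

Density check — auth-service 183.50, session-store 109.60, metrics-collector 80.00 are the best per GB.
Filling by ratio: metrics-collector + auth-service + session-store for 1795, with 6 GB left unused.
Replace auth-service with spell-checker: the trade gains 19 net, giving 1814 at 23 GB.
That's the maximum — no swap from here does better than 1814.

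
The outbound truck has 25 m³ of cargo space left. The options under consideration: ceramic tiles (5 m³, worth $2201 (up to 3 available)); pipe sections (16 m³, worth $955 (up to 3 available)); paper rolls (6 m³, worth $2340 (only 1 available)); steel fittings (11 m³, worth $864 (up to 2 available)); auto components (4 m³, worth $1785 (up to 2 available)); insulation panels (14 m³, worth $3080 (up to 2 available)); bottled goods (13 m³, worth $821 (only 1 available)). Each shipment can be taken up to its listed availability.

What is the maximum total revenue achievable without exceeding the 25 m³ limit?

By revenue per m³: auto components 446.25, ceramic tiles 440.20, paper rolls 390.00, insulation panels 220.00 lead.
Greedy by ratio would take 3×ceramic tiles + 2×auto components: 23 m³ used, total 10173.
Dropping auto components frees 4 m³; slotting in paper rolls (6 m³) lifts the total to 10728 at 25 m³.
Nothing else within 25 m³ beats 10728.

10728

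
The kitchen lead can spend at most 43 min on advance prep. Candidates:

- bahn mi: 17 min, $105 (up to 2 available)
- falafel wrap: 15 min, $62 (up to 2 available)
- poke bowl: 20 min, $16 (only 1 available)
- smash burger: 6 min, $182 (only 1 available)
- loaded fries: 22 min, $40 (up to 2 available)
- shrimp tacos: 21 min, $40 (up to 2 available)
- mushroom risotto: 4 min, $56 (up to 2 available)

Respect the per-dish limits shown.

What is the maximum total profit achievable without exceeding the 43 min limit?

The ratio heuristic lands on bahn mi + smash burger + 2×mushroom risotto (399) but leaves 12 min idle.
Dropping mushroom risotto frees 4 min; slotting in falafel wrap (15 min) lifts the total to 405 at 42 min.
No other feasible combination exceeds 405.

405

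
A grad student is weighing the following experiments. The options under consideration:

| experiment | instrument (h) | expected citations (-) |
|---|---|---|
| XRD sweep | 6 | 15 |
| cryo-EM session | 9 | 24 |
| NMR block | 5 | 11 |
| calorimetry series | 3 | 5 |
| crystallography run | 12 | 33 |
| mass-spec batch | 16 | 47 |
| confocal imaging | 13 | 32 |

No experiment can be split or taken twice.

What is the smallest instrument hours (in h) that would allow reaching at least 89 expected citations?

Look for the lowest-instrument combination reaching 89.
NMR block + crystallography run + mass-spec batch reaches 91 using 33 h.
No combination under 33 h hits 89.

33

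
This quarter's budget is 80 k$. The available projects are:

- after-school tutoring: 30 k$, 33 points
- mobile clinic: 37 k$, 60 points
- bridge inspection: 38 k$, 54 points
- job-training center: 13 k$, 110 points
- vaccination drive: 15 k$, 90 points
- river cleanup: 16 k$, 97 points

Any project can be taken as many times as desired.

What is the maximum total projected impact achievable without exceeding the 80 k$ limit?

Density check — job-training center 8.46, river cleanup 6.06, vaccination drive 6.00, mobile clinic 1.62 are the best per k$.
Best packing: 6×job-training center — 78 k$, 660 total.
No other feasible combination exceeds 660.

660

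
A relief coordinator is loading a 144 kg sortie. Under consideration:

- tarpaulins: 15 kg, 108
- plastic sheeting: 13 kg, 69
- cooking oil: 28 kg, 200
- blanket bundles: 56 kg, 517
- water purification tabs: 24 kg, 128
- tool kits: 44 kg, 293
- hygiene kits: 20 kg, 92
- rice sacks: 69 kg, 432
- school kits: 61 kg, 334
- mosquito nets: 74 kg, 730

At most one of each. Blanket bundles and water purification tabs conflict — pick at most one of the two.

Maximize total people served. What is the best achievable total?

1316

Plastic sheeting + blanket bundles + mosquito nets uses 143 of the 144 kg and totals 1316.
The closest alternative, blanket bundles + mosquito nets, reaches only 1247.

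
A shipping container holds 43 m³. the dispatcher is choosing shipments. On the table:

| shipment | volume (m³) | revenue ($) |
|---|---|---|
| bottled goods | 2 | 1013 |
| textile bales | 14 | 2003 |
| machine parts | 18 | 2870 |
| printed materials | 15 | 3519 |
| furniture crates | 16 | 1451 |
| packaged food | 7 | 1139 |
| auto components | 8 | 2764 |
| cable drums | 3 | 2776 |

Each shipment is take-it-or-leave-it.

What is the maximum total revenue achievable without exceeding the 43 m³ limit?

12075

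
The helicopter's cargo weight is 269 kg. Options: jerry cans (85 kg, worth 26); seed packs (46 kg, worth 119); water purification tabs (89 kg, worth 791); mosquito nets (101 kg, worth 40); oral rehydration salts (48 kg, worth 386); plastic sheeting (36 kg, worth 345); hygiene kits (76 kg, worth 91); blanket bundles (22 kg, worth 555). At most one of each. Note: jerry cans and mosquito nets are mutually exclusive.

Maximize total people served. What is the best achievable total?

2196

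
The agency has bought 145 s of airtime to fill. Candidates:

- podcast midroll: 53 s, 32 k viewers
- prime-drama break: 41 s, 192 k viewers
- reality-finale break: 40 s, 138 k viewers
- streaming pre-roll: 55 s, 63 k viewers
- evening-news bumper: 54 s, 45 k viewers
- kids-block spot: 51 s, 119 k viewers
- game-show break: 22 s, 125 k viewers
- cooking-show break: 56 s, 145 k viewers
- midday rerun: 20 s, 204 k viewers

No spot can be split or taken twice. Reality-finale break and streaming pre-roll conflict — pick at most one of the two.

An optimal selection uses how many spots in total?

4

The maximum expected reach within 145 s is 666.
For example prime-drama break + game-show break + cooking-show break + midday rerun achieves it, using 139 s.
Every optimal selection uses 4 spots.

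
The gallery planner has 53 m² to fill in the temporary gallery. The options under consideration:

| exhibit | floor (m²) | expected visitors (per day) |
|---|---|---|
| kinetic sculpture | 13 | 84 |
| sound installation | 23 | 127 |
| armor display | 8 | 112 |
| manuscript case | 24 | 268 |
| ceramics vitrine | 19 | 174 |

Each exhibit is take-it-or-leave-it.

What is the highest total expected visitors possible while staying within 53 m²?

554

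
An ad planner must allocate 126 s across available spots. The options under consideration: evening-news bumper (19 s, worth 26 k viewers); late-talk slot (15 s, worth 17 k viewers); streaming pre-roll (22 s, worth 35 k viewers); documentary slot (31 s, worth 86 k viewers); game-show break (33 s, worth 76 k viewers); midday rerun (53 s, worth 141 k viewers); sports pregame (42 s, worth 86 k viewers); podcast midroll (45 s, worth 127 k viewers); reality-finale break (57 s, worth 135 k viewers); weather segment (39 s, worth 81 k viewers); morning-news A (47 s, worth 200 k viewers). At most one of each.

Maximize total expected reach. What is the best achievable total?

413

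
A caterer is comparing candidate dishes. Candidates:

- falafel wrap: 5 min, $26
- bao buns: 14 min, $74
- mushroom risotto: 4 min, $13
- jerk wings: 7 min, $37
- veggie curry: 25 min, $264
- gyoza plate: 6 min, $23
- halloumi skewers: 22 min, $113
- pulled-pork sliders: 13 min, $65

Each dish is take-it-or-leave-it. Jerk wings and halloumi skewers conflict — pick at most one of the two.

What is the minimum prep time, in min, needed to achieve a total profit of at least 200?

Look for the lowest-prep combination reaching 200.
Taking veggie curry gives 264 (≥ 200) for 25 min.
Below 25 min the best achievable stays under 200.

25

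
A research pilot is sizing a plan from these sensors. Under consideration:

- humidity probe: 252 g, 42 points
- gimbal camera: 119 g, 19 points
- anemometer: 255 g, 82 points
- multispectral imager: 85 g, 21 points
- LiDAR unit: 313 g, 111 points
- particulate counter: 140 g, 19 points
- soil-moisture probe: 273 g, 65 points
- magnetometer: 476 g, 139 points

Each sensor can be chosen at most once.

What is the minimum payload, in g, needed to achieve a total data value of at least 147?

Need the lightest bundle worth ≥ 147.
Taking gimbal camera + multispectral imager + LiDAR unit gives 151 (≥ 147) for 517 g.
Below 517 g the best achievable stays under 147.

517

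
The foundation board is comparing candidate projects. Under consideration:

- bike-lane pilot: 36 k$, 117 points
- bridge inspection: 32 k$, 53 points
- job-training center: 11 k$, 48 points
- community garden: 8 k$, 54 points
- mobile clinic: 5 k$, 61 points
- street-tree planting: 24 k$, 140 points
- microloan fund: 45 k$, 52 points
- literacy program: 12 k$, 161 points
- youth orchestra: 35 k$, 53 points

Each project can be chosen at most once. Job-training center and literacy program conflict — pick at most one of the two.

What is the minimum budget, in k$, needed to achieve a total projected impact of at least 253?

Look for the lowest-budget combination reaching 253.
community garden + mobile clinic + literacy program reaches 276 using 25 k$.
Below 25 k$ the best achievable stays under 253.

25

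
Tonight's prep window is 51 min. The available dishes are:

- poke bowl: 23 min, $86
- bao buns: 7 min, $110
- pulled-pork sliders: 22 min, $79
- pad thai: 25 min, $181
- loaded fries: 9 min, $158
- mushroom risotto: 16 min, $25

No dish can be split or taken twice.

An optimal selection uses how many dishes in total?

3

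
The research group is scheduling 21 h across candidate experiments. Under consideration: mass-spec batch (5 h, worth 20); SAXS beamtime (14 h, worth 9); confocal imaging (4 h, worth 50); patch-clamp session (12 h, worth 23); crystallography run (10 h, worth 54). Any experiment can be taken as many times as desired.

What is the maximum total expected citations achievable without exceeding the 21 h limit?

5×confocal imaging uses 20 of the 21 h and totals 250.
The spare 1 h is too small for any remaining experiment, and no exchange beats 250.

250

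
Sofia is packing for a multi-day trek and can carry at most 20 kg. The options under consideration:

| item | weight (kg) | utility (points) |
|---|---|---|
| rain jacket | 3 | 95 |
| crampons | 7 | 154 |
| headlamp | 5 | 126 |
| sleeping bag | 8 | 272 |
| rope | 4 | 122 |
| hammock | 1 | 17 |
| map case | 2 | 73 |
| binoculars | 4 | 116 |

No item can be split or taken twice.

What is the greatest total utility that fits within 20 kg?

By utility per kg: map case 36.50, sleeping bag 34.00, rain jacket 31.67 lead.
A density-first pass picks rain jacket + sleeping bag + rope + hammock + map case — 579 at 18 kg.
Replace map case with binoculars: the trade gains 43 net, giving 622 at 20 kg.
Nothing else within 20 kg beats 622.

622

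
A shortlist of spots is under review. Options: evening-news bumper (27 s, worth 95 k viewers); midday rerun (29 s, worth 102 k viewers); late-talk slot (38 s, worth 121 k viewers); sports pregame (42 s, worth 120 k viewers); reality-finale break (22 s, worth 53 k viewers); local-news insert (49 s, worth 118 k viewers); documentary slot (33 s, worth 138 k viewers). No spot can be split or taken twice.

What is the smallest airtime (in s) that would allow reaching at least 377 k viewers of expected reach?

111

Look for the lowest-airtime combination reaching 377.
Taking evening-news bumper + midday rerun + reality-finale break + documentary slot gives 388 (≥ 377) for 111 s.
No combination under 111 s hits 377.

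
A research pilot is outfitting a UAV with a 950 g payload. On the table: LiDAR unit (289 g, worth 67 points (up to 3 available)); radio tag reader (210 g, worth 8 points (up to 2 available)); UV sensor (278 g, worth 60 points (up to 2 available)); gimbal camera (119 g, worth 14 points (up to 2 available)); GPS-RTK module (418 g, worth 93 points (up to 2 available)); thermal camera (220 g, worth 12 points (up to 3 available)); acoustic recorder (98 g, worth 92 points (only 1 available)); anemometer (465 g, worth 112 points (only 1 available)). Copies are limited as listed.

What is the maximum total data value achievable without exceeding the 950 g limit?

Greedy by ratio would take LiDAR unit + acoustic recorder + anemometer: 852 g used, total 271.
The 465 g tied up in anemometer is better spent on 2×UV sensor — total rises to 279 (943 g).
That's the maximum — no swap from here does better than 279.

279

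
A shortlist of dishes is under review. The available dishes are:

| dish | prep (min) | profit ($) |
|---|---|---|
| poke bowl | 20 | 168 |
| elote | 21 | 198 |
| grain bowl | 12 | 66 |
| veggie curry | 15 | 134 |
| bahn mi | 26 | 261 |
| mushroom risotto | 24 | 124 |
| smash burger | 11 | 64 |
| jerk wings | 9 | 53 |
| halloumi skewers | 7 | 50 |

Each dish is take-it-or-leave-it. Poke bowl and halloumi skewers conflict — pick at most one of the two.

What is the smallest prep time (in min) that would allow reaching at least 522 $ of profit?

Minimise min subject to total profit ≥ 522.
Taking elote + bahn mi + smash burger gives 523 (≥ 522) for 58 min.
No combination under 58 min hits 522.

58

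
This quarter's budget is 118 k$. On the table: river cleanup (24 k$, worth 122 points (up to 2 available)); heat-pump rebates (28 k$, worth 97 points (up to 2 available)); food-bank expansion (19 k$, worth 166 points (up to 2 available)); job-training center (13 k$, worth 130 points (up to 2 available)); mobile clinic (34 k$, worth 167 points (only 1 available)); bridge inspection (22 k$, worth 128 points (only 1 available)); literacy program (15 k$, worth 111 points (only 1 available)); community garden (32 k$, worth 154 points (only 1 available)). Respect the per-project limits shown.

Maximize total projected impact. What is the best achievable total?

Density check — job-training center 10.00, food-bank expansion 8.74, literacy program 7.40 are the best per k$.
Filling by ratio: 2×food-bank expansion + 2×job-training center + bridge inspection + literacy program for 831, with 17 k$ left unused.
The 15 k$ tied up in literacy program is better spent on community garden — total rises to 874 (118 k$).
Nothing else within 118 k$ beats 874.

874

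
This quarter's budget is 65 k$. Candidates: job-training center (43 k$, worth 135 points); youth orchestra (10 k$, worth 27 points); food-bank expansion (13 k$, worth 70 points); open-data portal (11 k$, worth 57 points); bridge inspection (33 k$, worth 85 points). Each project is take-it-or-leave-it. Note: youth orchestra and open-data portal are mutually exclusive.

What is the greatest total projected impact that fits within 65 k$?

Food-bank expansion + open-data portal + bridge inspection uses 57 of the 65 k$ and totals 212.

212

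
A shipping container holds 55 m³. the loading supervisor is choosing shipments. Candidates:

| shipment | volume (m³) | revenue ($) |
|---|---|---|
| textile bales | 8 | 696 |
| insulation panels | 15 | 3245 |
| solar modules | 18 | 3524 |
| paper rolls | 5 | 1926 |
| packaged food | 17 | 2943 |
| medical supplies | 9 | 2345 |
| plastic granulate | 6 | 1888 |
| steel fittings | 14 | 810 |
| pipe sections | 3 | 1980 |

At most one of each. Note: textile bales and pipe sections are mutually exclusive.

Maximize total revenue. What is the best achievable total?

14327

Insulation panels + paper rolls + packaged food + medical supplies + plastic granulate + pipe sections uses 55 of the 55 m³ and totals 14327.
Every other selection either busts 55 m³ or breaks a pairing rule or fails to beat 14327.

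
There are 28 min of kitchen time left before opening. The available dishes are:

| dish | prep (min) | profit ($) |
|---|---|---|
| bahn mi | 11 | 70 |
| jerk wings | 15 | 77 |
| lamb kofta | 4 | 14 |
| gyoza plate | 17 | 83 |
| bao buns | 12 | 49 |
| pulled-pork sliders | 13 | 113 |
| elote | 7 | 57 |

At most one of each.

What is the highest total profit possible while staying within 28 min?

Greedy by ratio would take lamb kofta + pulled-pork sliders + elote: 24 min used, total 184.
Replace elote with bahn mi: the trade gains 13 net, giving 197 at 28 min.

197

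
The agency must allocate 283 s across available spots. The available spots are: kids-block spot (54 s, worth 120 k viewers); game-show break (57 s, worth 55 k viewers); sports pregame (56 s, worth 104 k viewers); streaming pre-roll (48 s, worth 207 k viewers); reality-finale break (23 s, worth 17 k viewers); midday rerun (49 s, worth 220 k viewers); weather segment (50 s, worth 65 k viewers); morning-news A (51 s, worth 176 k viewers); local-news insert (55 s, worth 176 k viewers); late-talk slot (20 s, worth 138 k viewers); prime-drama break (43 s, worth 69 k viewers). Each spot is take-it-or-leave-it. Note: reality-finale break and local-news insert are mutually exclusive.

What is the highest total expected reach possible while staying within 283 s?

1037

The ratio ordering already packs tightly: kids-block spot + streaming pre-roll + midday rerun + morning-news A + local-news insert + late-talk slot, 277 s, 1037.
Next best is sports pregame + streaming pre-roll + midday rerun + morning-news A + local-news insert + late-talk slot at 1021 (279 s) — short by 16.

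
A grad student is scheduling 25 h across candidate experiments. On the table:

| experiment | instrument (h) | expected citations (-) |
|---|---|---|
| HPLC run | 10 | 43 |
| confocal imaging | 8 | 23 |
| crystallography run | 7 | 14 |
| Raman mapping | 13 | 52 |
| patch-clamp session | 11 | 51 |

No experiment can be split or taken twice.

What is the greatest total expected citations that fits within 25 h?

Ranking by ratio (expected citations/h): patch-clamp session 4.64, HPLC run 4.30, Raman mapping 4.00, confocal imaging 2.88.
Greedy by ratio would take HPLC run + patch-clamp session: 21 h used, total 94.
Replace HPLC run with Raman mapping: the trade gains 9 net, giving 103 at 24 h.

103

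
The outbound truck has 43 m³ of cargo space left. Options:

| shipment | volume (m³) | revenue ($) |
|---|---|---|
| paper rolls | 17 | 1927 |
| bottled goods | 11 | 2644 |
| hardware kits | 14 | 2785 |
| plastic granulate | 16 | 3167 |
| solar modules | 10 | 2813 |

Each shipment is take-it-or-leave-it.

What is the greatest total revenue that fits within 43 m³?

8765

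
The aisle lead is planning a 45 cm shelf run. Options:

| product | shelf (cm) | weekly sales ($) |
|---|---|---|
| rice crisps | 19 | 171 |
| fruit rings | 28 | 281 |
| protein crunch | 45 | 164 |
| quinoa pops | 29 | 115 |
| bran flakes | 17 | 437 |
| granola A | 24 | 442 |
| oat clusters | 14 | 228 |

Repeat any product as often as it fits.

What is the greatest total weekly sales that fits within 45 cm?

893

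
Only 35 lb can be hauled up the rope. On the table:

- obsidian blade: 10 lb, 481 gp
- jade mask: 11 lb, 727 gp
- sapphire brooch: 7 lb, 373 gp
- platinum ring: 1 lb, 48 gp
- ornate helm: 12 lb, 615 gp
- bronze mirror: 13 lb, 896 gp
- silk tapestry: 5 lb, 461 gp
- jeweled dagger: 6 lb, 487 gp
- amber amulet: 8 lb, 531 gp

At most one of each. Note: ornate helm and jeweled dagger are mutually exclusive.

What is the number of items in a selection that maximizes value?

4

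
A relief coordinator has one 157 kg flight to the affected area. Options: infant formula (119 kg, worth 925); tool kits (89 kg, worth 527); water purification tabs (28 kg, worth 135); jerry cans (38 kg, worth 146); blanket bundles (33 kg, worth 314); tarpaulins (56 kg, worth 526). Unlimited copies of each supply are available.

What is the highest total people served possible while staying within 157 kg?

Filling by ratio: 4×blanket bundles for 1256, with 25 kg left unused.
Dropping blanket bundles frees 33 kg; slotting in tarpaulins (56 kg) lifts the total to 1468 at 155 kg.
Nothing else within 157 kg beats 1468.

1468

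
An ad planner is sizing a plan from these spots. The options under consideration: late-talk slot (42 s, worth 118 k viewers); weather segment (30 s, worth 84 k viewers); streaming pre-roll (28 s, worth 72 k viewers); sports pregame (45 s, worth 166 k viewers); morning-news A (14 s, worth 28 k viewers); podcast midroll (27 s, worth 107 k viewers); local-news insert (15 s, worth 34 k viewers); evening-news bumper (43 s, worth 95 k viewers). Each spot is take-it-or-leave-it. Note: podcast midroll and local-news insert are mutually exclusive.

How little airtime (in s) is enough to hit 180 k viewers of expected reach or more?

57

Minimise s subject to total expected reach ≥ 180.
weather segment + podcast midroll reaches 191 using 57 s.
Below 57 s the best achievable stays under 180.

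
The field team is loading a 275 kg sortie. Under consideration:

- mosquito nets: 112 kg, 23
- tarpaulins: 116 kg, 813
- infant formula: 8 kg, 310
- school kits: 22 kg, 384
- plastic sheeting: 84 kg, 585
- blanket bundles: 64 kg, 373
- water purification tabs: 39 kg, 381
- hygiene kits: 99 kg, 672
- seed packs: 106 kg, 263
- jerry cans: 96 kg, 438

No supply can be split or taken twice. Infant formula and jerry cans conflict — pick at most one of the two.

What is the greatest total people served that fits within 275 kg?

2473

By people served per kg: infant formula 38.75, school kits 17.45, water purification tabs 9.77 lead.
Tarpaulins + infant formula + school kits + plastic sheeting + water purification tabs uses 269 of the 275 kg and totals 2473.
Next best is infant formula + school kits + plastic sheeting + water purification tabs + hygiene kits at 2332 (252 kg) — short by 141.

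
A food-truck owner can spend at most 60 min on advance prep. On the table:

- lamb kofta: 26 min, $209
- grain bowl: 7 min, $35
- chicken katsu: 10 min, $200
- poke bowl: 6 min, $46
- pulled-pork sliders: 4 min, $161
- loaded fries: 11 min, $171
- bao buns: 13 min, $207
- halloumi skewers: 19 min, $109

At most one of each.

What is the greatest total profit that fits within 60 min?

848

Filling by ratio: grain bowl + chicken katsu + poke bowl + pulled-pork sliders + loaded fries + bao buns for 820, with 9 min left unused.
The 13 min tied up in grain bowl and poke bowl is better spent on halloumi skewers — total rises to 848 (57 min).
Runner-up lamb kofta + chicken katsu + poke bowl + pulled-pork sliders + bao buns tops out at 823.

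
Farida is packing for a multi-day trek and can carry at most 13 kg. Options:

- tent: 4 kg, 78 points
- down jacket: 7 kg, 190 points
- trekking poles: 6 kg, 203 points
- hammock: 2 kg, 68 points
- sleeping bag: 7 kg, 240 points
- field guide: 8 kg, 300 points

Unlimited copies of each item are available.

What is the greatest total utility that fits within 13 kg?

444

The ratio heuristic lands on 2×hammock + field guide (436) but leaves 1 kg idle.
Replace field guide with hammock + sleeping bag: the trade gains 8 net, giving 444 at 13 kg.
Nothing else within 13 kg beats 444.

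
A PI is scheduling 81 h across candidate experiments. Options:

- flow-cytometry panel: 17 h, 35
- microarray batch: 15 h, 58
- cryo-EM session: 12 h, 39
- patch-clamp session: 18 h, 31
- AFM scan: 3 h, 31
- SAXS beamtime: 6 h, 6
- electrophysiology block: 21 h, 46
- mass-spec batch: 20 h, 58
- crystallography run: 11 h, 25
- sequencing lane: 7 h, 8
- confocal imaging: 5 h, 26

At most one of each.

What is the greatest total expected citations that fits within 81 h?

Ranking by ratio (expected citations/h): AFM scan 10.33, confocal imaging 5.20, microarray batch 3.87, cryo-EM session 3.25.
Filling by ratio: microarray batch + cryo-EM session + AFM scan + SAXS beamtime + mass-spec batch + crystallography run + sequencing lane + confocal imaging for 251, with 2 h left unused.
Replace SAXS beamtime and crystallography run and sequencing lane with electrophysiology block: the trade gains 7 net, giving 258 at 76 h.

258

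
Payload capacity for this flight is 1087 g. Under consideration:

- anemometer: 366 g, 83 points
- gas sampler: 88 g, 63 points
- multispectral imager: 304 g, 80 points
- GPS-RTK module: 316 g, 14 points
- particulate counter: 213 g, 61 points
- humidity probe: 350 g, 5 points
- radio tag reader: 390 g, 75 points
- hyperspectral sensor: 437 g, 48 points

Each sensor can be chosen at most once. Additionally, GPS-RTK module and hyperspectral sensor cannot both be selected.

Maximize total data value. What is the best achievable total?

Anemometer + gas sampler + multispectral imager + particulate counter uses 971 of the 1087 g and totals 287.
Next best is anemometer + gas sampler + particulate counter + radio tag reader at 282 (1057 g) — short by 5.

287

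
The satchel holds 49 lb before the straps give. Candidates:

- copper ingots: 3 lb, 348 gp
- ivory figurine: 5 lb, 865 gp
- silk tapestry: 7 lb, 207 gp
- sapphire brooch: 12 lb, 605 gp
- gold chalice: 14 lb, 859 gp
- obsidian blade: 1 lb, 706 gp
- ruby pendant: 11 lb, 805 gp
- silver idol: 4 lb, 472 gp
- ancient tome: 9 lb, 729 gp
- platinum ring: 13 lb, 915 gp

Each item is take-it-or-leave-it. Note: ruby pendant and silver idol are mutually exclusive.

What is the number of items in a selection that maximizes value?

7

The maximum value within 49 lb is 4894.
copper ingots + ivory figurine + gold chalice + obsidian blade + silver idol + ancient tome + platinum ring hits 4894 at 49 lb.
Every optimal selection uses 7 items.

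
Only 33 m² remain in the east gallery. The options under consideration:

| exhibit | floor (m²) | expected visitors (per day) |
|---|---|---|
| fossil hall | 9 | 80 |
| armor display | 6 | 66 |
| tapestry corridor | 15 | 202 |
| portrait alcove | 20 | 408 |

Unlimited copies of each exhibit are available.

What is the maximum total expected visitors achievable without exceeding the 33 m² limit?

540

Best packing: 2×armor display + portrait alcove — 32 m², 540 total.
That's the maximum — no swap from here does better than 540.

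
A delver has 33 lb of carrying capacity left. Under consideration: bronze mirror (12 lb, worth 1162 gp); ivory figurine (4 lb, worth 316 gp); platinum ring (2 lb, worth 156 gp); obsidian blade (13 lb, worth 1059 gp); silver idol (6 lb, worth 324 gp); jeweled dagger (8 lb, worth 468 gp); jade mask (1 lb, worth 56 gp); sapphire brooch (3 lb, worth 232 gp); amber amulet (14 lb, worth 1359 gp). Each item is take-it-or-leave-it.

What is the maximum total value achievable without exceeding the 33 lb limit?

3069

A density-first pass picks bronze mirror + ivory figurine + platinum ring + jade mask + amber amulet — 3049 at 33 lb.
Dropping platinum ring and jade mask frees 3 lb; slotting in sapphire brooch (3 lb) lifts the total to 3069 at 33 lb.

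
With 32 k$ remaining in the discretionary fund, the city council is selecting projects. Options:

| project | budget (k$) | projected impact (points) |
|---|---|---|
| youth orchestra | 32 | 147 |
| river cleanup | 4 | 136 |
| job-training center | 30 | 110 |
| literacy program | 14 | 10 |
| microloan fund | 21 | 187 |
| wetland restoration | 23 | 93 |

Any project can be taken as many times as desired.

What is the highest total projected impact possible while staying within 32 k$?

1088

Taking 8×river cleanup: 32 k$ used, 1088 in projected impact.
That's the maximum — no swap from here does better than 1088.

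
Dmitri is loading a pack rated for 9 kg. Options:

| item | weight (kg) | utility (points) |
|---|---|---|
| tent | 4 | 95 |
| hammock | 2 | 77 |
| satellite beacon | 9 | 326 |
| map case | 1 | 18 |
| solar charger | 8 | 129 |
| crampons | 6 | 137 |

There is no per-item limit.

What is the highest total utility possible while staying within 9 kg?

326

Ranking by ratio (utility/kg): hammock 38.50, satellite beacon 36.22, tent 23.75, crampons 22.83.
4×hammock + map case uses 9 of the 9 kg and totals 326.
Every other selection either busts 9 kg or fails to beat 326.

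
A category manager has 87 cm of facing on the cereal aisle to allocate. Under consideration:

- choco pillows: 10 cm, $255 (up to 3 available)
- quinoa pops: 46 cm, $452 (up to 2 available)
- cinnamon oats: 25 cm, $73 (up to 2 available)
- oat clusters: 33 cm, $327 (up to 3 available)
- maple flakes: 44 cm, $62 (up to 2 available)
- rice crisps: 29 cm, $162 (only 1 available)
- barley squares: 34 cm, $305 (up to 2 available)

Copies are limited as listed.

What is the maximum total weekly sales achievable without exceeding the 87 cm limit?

By weekly sales per cm: choco pillows 25.50, oat clusters 9.91, quinoa pops 9.83, barley squares 8.97 lead.
Taking the top-ratio products first gives 3×choco pillows + oat clusters for 1092 (63 cm).
Replace oat clusters with quinoa pops: the trade gains 125 net, giving 1217 at 76 cm.
That's the maximum — no swap from here does better than 1217.

1217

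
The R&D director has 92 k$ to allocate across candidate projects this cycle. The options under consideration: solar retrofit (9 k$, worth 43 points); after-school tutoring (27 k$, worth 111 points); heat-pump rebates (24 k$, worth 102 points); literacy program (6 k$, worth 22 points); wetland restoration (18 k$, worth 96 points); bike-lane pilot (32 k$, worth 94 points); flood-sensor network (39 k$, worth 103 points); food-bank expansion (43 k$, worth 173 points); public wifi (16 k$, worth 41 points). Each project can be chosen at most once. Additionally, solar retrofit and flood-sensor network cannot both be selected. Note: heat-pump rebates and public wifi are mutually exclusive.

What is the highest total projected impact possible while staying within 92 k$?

393

Filling by ratio: solar retrofit + after-school tutoring + heat-pump rebates + literacy program + wetland restoration for 374, with 8 k$ left unused.
Dropping solar retrofit and after-school tutoring frees 36 k$; slotting in food-bank expansion (43 k$) lifts the total to 393 at 91 k$.
Runner-up after-school tutoring + wetland restoration + food-bank expansion tops out at 380.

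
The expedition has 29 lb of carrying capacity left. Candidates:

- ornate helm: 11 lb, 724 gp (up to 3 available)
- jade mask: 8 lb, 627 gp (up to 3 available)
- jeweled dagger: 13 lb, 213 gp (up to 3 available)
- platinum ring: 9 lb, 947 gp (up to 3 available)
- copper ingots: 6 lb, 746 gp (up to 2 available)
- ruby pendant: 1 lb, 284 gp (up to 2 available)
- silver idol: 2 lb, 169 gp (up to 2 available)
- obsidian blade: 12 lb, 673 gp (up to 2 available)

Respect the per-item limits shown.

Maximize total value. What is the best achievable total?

3409

Ranking by ratio (value/lb): ruby pendant 284.00, copper ingots 124.33, platinum ring 105.22.
Taking the top-ratio items first gives platinum ring + 2×copper ingots + 2×ruby pendant + 2×silver idol for 3345 (27 lb).
Dropping 2×copper ingots and 2×silver idol frees 16 lb; slotting in 2×platinum ring (18 lb) lifts the total to 3409 at 29 lb.
No other feasible combination exceeds 3409.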